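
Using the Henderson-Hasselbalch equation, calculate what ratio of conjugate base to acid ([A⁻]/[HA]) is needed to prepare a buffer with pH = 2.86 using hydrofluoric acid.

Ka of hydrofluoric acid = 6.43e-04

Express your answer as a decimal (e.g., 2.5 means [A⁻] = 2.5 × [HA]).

pKa = -log(6.43e-04) = 3.1918. pH = pKa + log([A⁻]/[HA]), so log([A⁻]/[HA]) = pH − pKa = 2.86 − 3.1918 = -0.3318. [A⁻]/[HA] = 10^(-0.3318) = 0.466

[A⁻]/[HA] = 0.466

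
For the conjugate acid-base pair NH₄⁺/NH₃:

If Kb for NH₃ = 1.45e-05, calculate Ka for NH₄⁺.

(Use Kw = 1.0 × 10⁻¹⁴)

For a conjugate pair Ka × Kb = Kw, so Ka = Kw/Kb = 1.0 × 10⁻¹⁴ / 1.45e-05 = 6.90e-10.

K_a = 6.90e-10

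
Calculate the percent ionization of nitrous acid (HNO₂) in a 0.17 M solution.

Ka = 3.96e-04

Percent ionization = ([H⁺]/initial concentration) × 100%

Using Ka equilibrium: x² + Ka×x - Ka×C = 0. Solving: [H⁺] = 8.0093e-03. Percent = (8.0093e-03/0.17) × 100

Percent ionization = 4.71%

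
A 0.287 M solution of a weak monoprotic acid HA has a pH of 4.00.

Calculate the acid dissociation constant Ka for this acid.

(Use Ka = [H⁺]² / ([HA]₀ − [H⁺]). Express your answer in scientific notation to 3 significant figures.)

[H⁺] = 10^(−pH) = 10^(−4.00) = 1.000e-04 M. For HA ⇌ H⁺ + A⁻, Ka = [H⁺][A⁻]/[HA] = [H⁺]² / ([HA]₀ − [H⁺]) = (1.000e-04)² / (0.287 − 1.000e-04) = 3.49e-08.

K_a = 3.49e-08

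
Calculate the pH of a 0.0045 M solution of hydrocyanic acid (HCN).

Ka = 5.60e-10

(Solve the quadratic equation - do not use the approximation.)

x² + Ka×x - Ka×C = 0. Using quadratic formula: [H⁺] = 1.5872e-06

pH = 5.80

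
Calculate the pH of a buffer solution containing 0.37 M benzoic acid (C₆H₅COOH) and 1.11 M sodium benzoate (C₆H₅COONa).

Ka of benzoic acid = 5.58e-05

pKa = -log(5.58e-05) = 4.25. pH = pKa + log([A⁻]/[HA]) = 4.25 + log(1.11/0.37)

pH = 4.73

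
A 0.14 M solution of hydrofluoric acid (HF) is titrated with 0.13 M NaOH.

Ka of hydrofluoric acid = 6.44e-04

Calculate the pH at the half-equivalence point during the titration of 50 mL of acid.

At half-equivalence [HA] = [A⁻], so Henderson-Hasselbalch gives pH = pKa = -log(6.44e-04) = 3.19.

pH = pKa = 3.19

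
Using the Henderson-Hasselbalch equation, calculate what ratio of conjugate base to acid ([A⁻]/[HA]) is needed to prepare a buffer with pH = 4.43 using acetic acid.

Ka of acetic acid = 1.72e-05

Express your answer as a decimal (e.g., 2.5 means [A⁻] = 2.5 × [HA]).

pKa = -log(1.72e-05) = 4.7645. pH = pKa + log([A⁻]/[HA]), so log([A⁻]/[HA]) = pH − pKa = 4.43 − 4.7645 = -0.3345. [A⁻]/[HA] = 10^(-0.3345) = 0.463

[A⁻]/[HA] = 0.463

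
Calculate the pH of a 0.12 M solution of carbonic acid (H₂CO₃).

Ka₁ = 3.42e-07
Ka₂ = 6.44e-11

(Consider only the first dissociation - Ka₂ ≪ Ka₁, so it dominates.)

First dissociation dominates. From Ka₁ = [H⁺][HA⁻]/[H₂A], x² + Ka₁·x − Ka₁·C = 0 with C = 0.12 M and Ka₁ = 3.42e-07. Solving: [H⁺] = (−Ka₁ + √(Ka₁² + 4·Ka₁·C)) / 2 = 2.0241e-04 M. pH = -log(2.0241e-04) = 3.69.

pH = 3.69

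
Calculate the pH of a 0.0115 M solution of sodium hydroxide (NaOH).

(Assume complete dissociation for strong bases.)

[OH⁻] = 0.0115 M for strong base. pOH = -log[OH⁻] = 1.94, pH = 14 - pOH

pH = 12.06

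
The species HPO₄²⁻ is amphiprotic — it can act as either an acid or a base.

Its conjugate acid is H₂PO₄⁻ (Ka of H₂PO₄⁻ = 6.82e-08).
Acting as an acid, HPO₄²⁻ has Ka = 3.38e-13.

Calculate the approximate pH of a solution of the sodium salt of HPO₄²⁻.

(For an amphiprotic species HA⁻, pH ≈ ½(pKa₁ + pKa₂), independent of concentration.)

pKa₁ = -log(6.82e-08) = 7.17; pKa₂ = -log(3.38e-13) = 12.47. For an amphiprotic species, pH ≈ ½(pKa₁ + pKa₂) = ½(7.17 + 12.47) = 9.82.

pH = 9.82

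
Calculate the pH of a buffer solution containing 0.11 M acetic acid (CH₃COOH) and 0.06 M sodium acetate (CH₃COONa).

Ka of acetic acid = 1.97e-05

pKa = -log(1.97e-05) = 4.71. pH = pKa + log([A⁻]/[HA]) = 4.71 + log(0.06/0.11)

pH = 4.44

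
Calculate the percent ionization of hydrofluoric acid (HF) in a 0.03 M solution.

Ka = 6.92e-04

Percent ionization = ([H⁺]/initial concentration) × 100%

Using Ka equilibrium: x² + Ka×x - Ka×C = 0. Solving: [H⁺] = 4.2234e-03. Percent = (4.2234e-03/0.03) × 100

Percent ionization = 14.1%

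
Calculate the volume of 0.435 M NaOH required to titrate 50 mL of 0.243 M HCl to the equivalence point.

At equivalence: moles acid = moles base. moles HCl = 0.243 × 50/1000 = 0.01215 mol. V_base = moles / 0.435 × 1000 = 27.9 mL.

V_{base} = 27.9 mL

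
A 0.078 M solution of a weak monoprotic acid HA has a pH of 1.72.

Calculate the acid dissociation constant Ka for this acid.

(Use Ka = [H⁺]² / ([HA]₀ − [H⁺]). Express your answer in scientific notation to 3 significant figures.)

[H⁺] = 10^(−pH) = 10^(−1.72) = 1.905e-02 M. For HA ⇌ H⁺ + A⁻, Ka = [H⁺][A⁻]/[HA] = [H⁺]² / ([HA]₀ − [H⁺]) = (1.905e-02)² / (0.078 − 1.905e-02) = 6.16e-03.

K_a = 6.16e-03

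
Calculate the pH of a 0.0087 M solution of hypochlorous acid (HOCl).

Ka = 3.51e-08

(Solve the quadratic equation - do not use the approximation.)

x² + Ka×x - Ka×C = 0. Using quadratic formula: [H⁺] = 1.7457e-05

pH = 4.76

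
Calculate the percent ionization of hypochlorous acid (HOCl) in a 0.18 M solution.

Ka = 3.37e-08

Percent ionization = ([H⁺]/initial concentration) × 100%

Using Ka equilibrium: x² + Ka×x - Ka×C = 0. Solving: [H⁺] = 7.7868e-05. Percent = (7.7868e-05/0.18) × 100

Percent ionization = 0.0433%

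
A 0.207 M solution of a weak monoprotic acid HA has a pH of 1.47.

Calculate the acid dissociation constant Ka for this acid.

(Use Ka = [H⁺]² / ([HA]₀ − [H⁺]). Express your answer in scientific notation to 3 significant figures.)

[H⁺] = 10^(−pH) = 10^(−1.47) = 3.388e-02 M. For HA ⇌ H⁺ + A⁻, Ka = [H⁺][A⁻]/[HA] = [H⁺]² / ([HA]₀ − [H⁺]) = (3.388e-02)² / (0.207 − 3.388e-02) = 6.63e-03.

K_a = 6.63e-03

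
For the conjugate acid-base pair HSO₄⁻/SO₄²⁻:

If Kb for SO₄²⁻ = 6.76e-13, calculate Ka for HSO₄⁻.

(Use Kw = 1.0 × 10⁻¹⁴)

For a conjugate pair Ka × Kb = Kw, so Ka = Kw/Kb = 1.0 × 10⁻¹⁴ / 6.76e-13 = 1.48e-02.

K_a = 1.48e-02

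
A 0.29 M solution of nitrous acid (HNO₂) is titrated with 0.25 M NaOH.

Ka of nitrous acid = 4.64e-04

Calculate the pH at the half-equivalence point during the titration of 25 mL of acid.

At half-equivalence [HA] = [A⁻], so Henderson-Hasselbalch gives pH = pKa = -log(4.64e-04) = 3.33.

pH = pKa = 3.33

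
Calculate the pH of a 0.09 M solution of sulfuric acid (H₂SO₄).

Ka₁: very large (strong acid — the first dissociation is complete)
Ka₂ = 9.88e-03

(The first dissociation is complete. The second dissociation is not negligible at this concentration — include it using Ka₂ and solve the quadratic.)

First dissociation is complete: [H⁺]₀ = [HSO₄⁻]₀ = C = 0.09 M. Second dissociation HSO₄⁻ ⇌ H⁺ + SO₄²⁻: let x = [SO₄²⁻]. Ka₂ = (C + x)·x / (C − x) = 9.88e-03 → x² + (C + Ka₂)·x − Ka₂·C = 0 → x² + 0.09988·x − 8.892e-04 = 0. x = (−0.09988 + √(0.09988² + 4 × 8.892e-04)) / 2 = 8.2253e-03 M. [H⁺] = C + x = 0.09 + 8.2253e-03 = 9.8225e-02 M. pH = -log(9.8225e-02) = 1.01.

pH = 1.01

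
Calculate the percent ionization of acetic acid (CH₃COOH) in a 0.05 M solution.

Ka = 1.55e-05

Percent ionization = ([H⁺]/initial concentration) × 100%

Using Ka equilibrium: x² + Ka×x - Ka×C = 0. Solving: [H⁺] = 8.7262e-04. Percent = (8.7262e-04/0.05) × 100

Percent ionization = 1.75%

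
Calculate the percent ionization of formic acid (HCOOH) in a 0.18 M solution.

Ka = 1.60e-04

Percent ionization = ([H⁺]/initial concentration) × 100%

Using Ka equilibrium: x² + Ka×x - Ka×C = 0. Solving: [H⁺] = 5.2872e-03. Percent = (5.2872e-03/0.18) × 100

Percent ionization = 2.94%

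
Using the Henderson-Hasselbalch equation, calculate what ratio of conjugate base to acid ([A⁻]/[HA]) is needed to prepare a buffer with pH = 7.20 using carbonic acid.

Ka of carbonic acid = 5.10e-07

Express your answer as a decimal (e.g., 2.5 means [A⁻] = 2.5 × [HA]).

pKa = -log(5.10e-07) = 6.2924. pH = pKa + log([A⁻]/[HA]), so log([A⁻]/[HA]) = pH − pKa = 7.20 − 6.2924 = 0.9076. [A⁻]/[HA] = 10^(0.9076) = 8.08

[A⁻]/[HA] = 8.08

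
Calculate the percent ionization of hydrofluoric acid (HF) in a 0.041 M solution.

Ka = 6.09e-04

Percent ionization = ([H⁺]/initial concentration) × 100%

Using Ka equilibrium: x² + Ka×x - Ka×C = 0. Solving: [H⁺] = 4.7017e-03. Percent = (4.7017e-03/0.041) × 100

Percent ionization = 11.5%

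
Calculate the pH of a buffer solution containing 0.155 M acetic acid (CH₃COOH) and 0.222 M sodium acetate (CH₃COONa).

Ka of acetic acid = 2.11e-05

pKa = -log(2.11e-05) = 4.68. pH = pKa + log([A⁻]/[HA]) = 4.68 + log(0.222/0.155)

pH = 4.83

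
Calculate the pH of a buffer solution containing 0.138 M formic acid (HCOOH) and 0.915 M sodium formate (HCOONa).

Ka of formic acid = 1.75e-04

pKa = -log(1.75e-04) = 3.76. pH = pKa + log([A⁻]/[HA]) = 3.76 + log(0.915/0.138)

pH = 4.58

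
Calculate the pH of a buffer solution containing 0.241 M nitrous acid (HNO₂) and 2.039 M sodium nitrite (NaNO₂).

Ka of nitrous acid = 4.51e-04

pKa = -log(4.51e-04) = 3.35. pH = pKa + log([A⁻]/[HA]) = 3.35 + log(2.039/0.241)

pH = 4.27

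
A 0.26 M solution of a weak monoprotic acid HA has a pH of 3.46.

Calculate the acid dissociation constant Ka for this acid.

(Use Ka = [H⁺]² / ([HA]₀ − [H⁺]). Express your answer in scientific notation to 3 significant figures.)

[H⁺] = 10^(−pH) = 10^(−3.46) = 3.467e-04 M. For HA ⇌ H⁺ + A⁻, Ka = [H⁺][A⁻]/[HA] = [H⁺]² / ([HA]₀ − [H⁺]) = (3.467e-04)² / (0.26 − 3.467e-04) = 4.63e-07.

K_a = 4.63e-07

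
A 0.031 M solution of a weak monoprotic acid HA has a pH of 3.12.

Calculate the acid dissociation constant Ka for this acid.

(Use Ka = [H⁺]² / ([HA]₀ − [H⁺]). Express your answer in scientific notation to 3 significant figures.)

[H⁺] = 10^(−pH) = 10^(−3.12) = 7.586e-04 M. For HA ⇌ H⁺ + A⁻, Ka = [H⁺][A⁻]/[HA] = [H⁺]² / ([HA]₀ − [H⁺]) = (7.586e-04)² / (0.031 − 7.586e-04) = 1.90e-05.

K_a = 1.90e-05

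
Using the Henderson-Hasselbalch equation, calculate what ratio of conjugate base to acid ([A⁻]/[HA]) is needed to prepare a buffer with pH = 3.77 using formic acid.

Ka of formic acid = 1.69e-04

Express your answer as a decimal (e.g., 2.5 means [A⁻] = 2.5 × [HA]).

pKa = -log(1.69e-04) = 3.7721. pH = pKa + log([A⁻]/[HA]), so log([A⁻]/[HA]) = pH − pKa = 3.77 − 3.7721 = -0.0021. [A⁻]/[HA] = 10^(-0.0021) = 0.995

[A⁻]/[HA] = 0.995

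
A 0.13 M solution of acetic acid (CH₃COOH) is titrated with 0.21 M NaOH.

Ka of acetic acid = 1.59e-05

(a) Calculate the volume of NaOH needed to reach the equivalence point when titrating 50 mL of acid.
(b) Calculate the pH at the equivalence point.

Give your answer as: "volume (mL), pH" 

moles acid = 0.13 × 50/1000 = 0.0065 mol; V_base = moles/0.21 × 1000 = 31.0 mL. At equivalence only the conjugate base is present: [A⁻] = 0.0065/0.081 = 8.0294e-02 M. Kb = Kw/Ka = 6.29e-10; [OH⁻] = √(Kb × [A⁻]) = 7.1063e-06; pOH = 5.15; pH = 14 - pOH = 8.85.

V = 31.0 mL, pH = 8.85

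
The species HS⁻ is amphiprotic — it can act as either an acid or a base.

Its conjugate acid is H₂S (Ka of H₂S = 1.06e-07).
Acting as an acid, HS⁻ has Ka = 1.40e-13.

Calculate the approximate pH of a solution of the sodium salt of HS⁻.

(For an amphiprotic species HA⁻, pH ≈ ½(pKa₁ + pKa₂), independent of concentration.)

pKa₁ = -log(1.06e-07) = 6.97; pKa₂ = -log(1.40e-13) = 12.85. For an amphiprotic species, pH ≈ ½(pKa₁ + pKa₂) = ½(6.97 + 12.85) = 9.91.

pH = 9.91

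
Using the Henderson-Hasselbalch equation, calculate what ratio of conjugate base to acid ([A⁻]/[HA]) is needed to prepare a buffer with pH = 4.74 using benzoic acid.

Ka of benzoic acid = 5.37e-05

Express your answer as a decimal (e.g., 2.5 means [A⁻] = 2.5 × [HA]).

pKa = -log(5.37e-05) = 4.2700. pH = pKa + log([A⁻]/[HA]), so log([A⁻]/[HA]) = pH − pKa = 4.74 − 4.2700 = 0.4700. [A⁻]/[HA] = 10^(0.4700) = 2.95

[A⁻]/[HA] = 2.95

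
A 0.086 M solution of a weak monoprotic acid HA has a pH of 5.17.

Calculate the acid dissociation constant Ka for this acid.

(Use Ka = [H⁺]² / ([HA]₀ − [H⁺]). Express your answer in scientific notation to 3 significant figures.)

[H⁺] = 10^(−pH) = 10^(−5.17) = 6.761e-06 M. For HA ⇌ H⁺ + A⁻, Ka = [H⁺][A⁻]/[HA] = [H⁺]² / ([HA]₀ − [H⁺]) = (6.761e-06)² / (0.086 − 6.761e-06) = 5.32e-10.

K_a = 5.32e-10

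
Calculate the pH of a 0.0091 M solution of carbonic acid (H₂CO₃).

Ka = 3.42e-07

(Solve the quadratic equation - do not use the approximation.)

x² + Ka×x - Ka×C = 0. Using quadratic formula: [H⁺] = 5.5616e-05

pH = 4.25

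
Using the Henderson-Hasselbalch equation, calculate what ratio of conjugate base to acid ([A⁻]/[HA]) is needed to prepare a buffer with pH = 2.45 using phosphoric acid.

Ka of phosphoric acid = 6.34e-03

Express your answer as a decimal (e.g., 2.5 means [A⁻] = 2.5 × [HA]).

pKa = -log(6.34e-03) = 2.1979. pH = pKa + log([A⁻]/[HA]), so log([A⁻]/[HA]) = pH − pKa = 2.45 − 2.1979 = 0.2521. [A⁻]/[HA] = 10^(0.2521) = 1.79

[A⁻]/[HA] = 1.79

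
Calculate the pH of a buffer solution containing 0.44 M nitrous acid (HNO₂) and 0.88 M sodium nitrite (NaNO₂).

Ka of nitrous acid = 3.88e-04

pKa = -log(3.88e-04) = 3.41. pH = pKa + log([A⁻]/[HA]) = 3.41 + log(0.88/0.44)

pH = 3.71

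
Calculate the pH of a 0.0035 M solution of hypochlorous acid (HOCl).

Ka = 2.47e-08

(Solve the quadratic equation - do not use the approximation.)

x² + Ka×x - Ka×C = 0. Using quadratic formula: [H⁺] = 9.2855e-06

pH = 5.03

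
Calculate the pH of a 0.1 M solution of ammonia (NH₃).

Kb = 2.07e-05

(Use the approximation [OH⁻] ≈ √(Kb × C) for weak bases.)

[OH⁻] = √(Kb × C) = √(2.07e-05 × 0.1) = 1.4387e-03. pOH = 2.84, pH = 14 - pOH

pH = 11.16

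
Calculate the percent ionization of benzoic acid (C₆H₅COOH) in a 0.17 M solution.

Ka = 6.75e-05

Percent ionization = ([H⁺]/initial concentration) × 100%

Using Ka equilibrium: x² + Ka×x - Ka×C = 0. Solving: [H⁺] = 3.3539e-03. Percent = (3.3539e-03/0.17) × 100

Percent ionization = 1.97%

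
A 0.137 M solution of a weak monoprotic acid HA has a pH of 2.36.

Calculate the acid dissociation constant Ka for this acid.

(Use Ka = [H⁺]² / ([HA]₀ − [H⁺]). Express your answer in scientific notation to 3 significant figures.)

[H⁺] = 10^(−pH) = 10^(−2.36) = 4.365e-03 M. For HA ⇌ H⁺ + A⁻, Ka = [H⁺][A⁻]/[HA] = [H⁺]² / ([HA]₀ − [H⁺]) = (4.365e-03)² / (0.137 − 4.365e-03) = 1.44e-04.

K_a = 1.44e-04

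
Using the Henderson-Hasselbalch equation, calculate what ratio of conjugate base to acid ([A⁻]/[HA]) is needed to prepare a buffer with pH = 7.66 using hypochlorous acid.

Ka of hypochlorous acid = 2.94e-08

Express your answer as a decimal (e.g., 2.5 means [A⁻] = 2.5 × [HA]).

pKa = -log(2.94e-08) = 7.5317. pH = pKa + log([A⁻]/[HA]), so log([A⁻]/[HA]) = pH − pKa = 7.66 − 7.5317 = 0.1283. [A⁻]/[HA] = 10^(0.1283) = 1.34

[A⁻]/[HA] = 1.34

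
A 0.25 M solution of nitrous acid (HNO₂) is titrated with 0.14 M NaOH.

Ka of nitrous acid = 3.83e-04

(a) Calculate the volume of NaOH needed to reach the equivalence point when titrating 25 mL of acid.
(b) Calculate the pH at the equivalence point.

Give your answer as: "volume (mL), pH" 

moles acid = 0.25 × 25/1000 = 0.00625 mol; V_base = moles/0.14 × 1000 = 44.6 mL. At equivalence only the conjugate base is present: [A⁻] = 0.00625/0.070 = 8.9744e-02 M. Kb = Kw/Ka = 2.61e-11; [OH⁻] = √(Kb × [A⁻]) = 1.5307e-06; pOH = 5.82; pH = 14 - pOH = 8.18.

V = 44.6 mL, pH = 8.18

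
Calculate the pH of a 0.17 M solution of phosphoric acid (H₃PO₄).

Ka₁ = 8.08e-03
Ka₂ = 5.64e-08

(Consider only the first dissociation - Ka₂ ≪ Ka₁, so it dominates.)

First dissociation dominates. From Ka₁ = [H⁺][HA⁻]/[H₂A], x² + Ka₁·x − Ka₁·C = 0 with C = 0.17 M and Ka₁ = 8.08e-03. Solving: [H⁺] = (−Ka₁ + √(Ka₁² + 4·Ka₁·C)) / 2 = 3.3242e-02 M. pH = -log(3.3242e-02) = 1.48.

pH = 1.48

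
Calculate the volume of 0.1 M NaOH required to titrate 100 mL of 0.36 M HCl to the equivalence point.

At equivalence: moles acid = moles base. moles HCl = 0.36 × 100/1000 = 0.036 mol. V_base = moles / 0.1 × 1000 = 360.0 mL.

V_{base} = 360.0 mL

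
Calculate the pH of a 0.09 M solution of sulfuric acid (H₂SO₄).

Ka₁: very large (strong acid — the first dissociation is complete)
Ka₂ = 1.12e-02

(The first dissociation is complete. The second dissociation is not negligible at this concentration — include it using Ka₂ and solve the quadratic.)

First dissociation is complete: [H⁺]₀ = [HSO₄⁻]₀ = C = 0.09 M. Second dissociation HSO₄⁻ ⇌ H⁺ + SO₄²⁻: let x = [SO₄²⁻]. Ka₂ = (C + x)·x / (C − x) = 1.12e-02 → x² + (C + Ka₂)·x − Ka₂·C = 0 → x² + 0.10120·x − 1.008e-03 = 0. x = (−0.10120 + √(0.10120² + 4 × 1.008e-03)) / 2 = 9.1358e-03 M. [H⁺] = C + x = 0.09 + 9.1358e-03 = 9.9136e-02 M. pH = -log(9.9136e-02) = 1.00.

pH = 1.00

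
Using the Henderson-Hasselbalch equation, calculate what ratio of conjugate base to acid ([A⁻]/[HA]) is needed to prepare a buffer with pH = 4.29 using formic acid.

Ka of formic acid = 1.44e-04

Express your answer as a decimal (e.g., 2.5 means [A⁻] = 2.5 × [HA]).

pKa = -log(1.44e-04) = 3.8416. pH = pKa + log([A⁻]/[HA]), so log([A⁻]/[HA]) = pH − pKa = 4.29 − 3.8416 = 0.4484. [A⁻]/[HA] = 10^(0.4484) = 2.81

[A⁻]/[HA] = 2.81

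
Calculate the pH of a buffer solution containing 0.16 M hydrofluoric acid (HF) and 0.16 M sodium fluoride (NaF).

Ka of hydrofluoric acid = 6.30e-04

pKa = -log(6.30e-04) = 3.20. pH = pKa + log([A⁻]/[HA]) = 3.20 + log(0.16/0.16)

pH = 3.20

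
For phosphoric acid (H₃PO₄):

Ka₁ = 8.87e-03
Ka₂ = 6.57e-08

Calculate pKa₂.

pKa₂ = -log(Ka₂) = -log(6.57e-08) = 7.18.

pK_{a2} = 7.18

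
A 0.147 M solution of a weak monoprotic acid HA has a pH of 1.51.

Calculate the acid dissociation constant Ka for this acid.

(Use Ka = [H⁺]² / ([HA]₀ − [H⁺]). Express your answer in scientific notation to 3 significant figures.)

[H⁺] = 10^(−pH) = 10^(−1.51) = 3.090e-02 M. For HA ⇌ H⁺ + A⁻, Ka = [H⁺][A⁻]/[HA] = [H⁺]² / ([HA]₀ − [H⁺]) = (3.090e-02)² / (0.147 − 3.090e-02) = 8.23e-03.

K_a = 8.23e-03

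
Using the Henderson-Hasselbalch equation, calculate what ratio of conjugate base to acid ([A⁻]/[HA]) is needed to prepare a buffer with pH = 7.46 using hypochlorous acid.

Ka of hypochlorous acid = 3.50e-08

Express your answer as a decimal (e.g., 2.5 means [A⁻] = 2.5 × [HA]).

pKa = -log(3.50e-08) = 7.4559. pH = pKa + log([A⁻]/[HA]), so log([A⁻]/[HA]) = pH − pKa = 7.46 − 7.4559 = 0.0041. [A⁻]/[HA] = 10^(0.0041) = 1.01

[A⁻]/[HA] = 1.01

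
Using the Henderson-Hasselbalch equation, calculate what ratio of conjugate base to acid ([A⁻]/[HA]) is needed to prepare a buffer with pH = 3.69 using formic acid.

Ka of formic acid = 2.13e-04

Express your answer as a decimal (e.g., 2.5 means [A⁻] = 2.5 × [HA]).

pKa = -log(2.13e-04) = 3.6716. pH = pKa + log([A⁻]/[HA]), so log([A⁻]/[HA]) = pH − pKa = 3.69 − 3.6716 = 0.0184. [A⁻]/[HA] = 10^(0.0184) = 1.04

[A⁻]/[HA] = 1.04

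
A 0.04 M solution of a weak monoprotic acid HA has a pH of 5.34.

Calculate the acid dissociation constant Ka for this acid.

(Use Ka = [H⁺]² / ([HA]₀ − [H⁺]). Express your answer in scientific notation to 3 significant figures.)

[H⁺] = 10^(−pH) = 10^(−5.34) = 4.571e-06 M. For HA ⇌ H⁺ + A⁻, Ka = [H⁺][A⁻]/[HA] = [H⁺]² / ([HA]₀ − [H⁺]) = (4.571e-06)² / (0.04 − 4.571e-06) = 5.22e-10.

K_a = 5.22e-10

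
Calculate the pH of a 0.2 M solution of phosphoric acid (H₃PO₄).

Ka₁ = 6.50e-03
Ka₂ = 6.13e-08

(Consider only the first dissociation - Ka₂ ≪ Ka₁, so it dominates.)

First dissociation dominates. From Ka₁ = [H⁺][HA⁻]/[H₂A], x² + Ka₁·x − Ka₁·C = 0 with C = 0.2 M and Ka₁ = 6.50e-03. Solving: [H⁺] = (−Ka₁ + √(Ka₁² + 4·Ka₁·C)) / 2 = 3.2952e-02 M. pH = -log(3.2952e-02) = 1.48.

pH = 1.48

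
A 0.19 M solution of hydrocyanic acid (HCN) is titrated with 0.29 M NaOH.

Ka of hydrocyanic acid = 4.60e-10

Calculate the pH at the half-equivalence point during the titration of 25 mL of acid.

At half-equivalence [HA] = [A⁻], so Henderson-Hasselbalch gives pH = pKa = -log(4.60e-10) = 9.34.

pH = pKa = 9.34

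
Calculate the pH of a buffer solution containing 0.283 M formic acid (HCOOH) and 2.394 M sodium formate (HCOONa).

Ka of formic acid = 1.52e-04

pKa = -log(1.52e-04) = 3.82. pH = pKa + log([A⁻]/[HA]) = 3.82 + log(2.394/0.283)

pH = 4.75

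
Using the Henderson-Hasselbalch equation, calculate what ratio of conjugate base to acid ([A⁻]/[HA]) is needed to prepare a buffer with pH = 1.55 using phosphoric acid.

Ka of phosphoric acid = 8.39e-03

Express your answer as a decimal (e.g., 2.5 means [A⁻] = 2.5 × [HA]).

pKa = -log(8.39e-03) = 2.0762. pH = pKa + log([A⁻]/[HA]), so log([A⁻]/[HA]) = pH − pKa = 1.55 − 2.0762 = -0.5262. [A⁻]/[HA] = 10^(-0.5262) = 0.298

[A⁻]/[HA] = 0.298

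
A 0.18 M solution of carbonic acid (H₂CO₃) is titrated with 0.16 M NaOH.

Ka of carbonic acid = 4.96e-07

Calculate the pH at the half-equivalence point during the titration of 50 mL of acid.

At half-equivalence [HA] = [A⁻], so Henderson-Hasselbalch gives pH = pKa = -log(4.96e-07) = 6.30.

pH = pKa = 6.30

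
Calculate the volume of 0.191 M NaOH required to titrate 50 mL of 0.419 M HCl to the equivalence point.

At equivalence: moles acid = moles base. moles HCl = 0.419 × 50/1000 = 0.02095 mol. V_base = moles / 0.191 × 1000 = 109.7 mL.

V_{base} = 109.7 mL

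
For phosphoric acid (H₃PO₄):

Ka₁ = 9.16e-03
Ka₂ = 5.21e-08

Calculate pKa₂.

pKa₂ = -log(Ka₂) = -log(5.21e-08) = 7.28.

pK_{a2} = 7.28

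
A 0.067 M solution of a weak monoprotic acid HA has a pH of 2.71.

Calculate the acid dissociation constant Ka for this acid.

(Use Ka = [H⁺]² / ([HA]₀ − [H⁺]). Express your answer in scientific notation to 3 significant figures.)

[H⁺] = 10^(−pH) = 10^(−2.71) = 1.950e-03 M. For HA ⇌ H⁺ + A⁻, Ka = [H⁺][A⁻]/[HA] = [H⁺]² / ([HA]₀ − [H⁺]) = (1.950e-03)² / (0.067 − 1.950e-03) = 5.84e-05.

K_a = 5.84e-05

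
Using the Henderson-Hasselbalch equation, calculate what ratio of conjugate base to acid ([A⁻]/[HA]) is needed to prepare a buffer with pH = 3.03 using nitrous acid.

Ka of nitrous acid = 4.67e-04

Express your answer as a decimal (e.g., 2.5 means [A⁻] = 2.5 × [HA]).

pKa = -log(4.67e-04) = 3.3307. pH = pKa + log([A⁻]/[HA]), so log([A⁻]/[HA]) = pH − pKa = 3.03 − 3.3307 = -0.3007. [A⁻]/[HA] = 10^(-0.3007) = 0.500

[A⁻]/[HA] = 0.500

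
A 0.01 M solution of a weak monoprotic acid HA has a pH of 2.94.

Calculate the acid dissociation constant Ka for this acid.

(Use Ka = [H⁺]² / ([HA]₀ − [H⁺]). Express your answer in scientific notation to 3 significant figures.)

[H⁺] = 10^(−pH) = 10^(−2.94) = 1.148e-03 M. For HA ⇌ H⁺ + A⁻, Ka = [H⁺][A⁻]/[HA] = [H⁺]² / ([HA]₀ − [H⁺]) = (1.148e-03)² / (0.01 − 1.148e-03) = 1.49e-04.

K_a = 1.49e-04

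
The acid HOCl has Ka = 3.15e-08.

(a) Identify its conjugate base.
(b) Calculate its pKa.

(a) The conjugate base is formed by removing one H⁺ from HOCl, giving OCl⁻. (b) pKa = -log(Ka) = -log(3.15e-08) = 7.50.

Conjugate base: OCl⁻; pK_a = 7.50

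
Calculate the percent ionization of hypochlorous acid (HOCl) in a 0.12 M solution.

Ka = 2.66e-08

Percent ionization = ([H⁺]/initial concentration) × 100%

Using Ka equilibrium: x² + Ka×x - Ka×C = 0. Solving: [H⁺] = 5.6484e-05. Percent = (5.6484e-05/0.12) × 100

Percent ionization = 0.0471%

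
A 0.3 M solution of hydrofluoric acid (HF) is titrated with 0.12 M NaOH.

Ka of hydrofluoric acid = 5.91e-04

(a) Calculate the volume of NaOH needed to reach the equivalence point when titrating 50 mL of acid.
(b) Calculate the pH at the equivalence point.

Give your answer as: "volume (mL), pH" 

moles acid = 0.3 × 50/1000 = 0.015 mol; V_base = moles/0.12 × 1000 = 125.0 mL. At equivalence only the conjugate base is present: [A⁻] = 0.015/0.175 = 8.5714e-02 M. Kb = Kw/Ka = 1.69e-11; [OH⁻] = √(Kb × [A⁻]) = 1.2043e-06; pOH = 5.92; pH = 14 - pOH = 8.08.

V = 125.0 mL, pH = 8.08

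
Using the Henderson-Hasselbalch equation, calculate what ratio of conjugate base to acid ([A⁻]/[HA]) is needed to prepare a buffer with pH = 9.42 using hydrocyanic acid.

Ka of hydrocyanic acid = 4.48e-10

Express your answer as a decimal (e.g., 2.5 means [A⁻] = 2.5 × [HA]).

pKa = -log(4.48e-10) = 9.3487. pH = pKa + log([A⁻]/[HA]), so log([A⁻]/[HA]) = pH − pKa = 9.42 − 9.3487 = 0.0713. [A⁻]/[HA] = 10^(0.0713) = 1.18

[A⁻]/[HA] = 1.18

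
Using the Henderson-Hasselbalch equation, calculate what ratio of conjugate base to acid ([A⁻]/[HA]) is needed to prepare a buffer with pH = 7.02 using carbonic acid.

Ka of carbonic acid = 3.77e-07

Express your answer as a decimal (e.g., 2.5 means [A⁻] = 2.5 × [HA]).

pKa = -log(3.77e-07) = 6.4237. pH = pKa + log([A⁻]/[HA]), so log([A⁻]/[HA]) = pH − pKa = 7.02 − 6.4237 = 0.5963. [A⁻]/[HA] = 10^(0.5963) = 3.95

[A⁻]/[HA] = 3.95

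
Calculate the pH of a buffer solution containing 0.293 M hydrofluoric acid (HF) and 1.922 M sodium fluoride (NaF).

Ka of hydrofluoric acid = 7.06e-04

pKa = -log(7.06e-04) = 3.15. pH = pKa + log([A⁻]/[HA]) = 3.15 + log(1.922/0.293)

pH = 3.97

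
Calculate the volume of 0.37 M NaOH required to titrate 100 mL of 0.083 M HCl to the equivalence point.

At equivalence: moles acid = moles base. moles HCl = 0.083 × 100/1000 = 0.0083 mol. V_base = moles / 0.37 × 1000 = 22.4 mL.

V_{base} = 22.4 mL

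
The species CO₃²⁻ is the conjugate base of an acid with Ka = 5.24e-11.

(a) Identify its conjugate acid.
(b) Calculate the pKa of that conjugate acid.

(a) The conjugate acid is formed by adding one H⁺ to CO₃²⁻, giving HCO₃⁻. (b) pKa = -log(Ka) = -log(5.24e-11) = 10.28.

Conjugate acid: HCO₃⁻; pK_a = 10.28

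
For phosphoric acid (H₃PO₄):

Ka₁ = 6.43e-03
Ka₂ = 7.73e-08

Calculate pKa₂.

pKa₂ = -log(Ka₂) = -log(7.73e-08) = 7.11.

pK_{a2} = 7.11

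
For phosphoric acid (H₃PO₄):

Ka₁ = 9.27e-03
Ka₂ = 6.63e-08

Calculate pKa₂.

pKa₂ = -log(Ka₂) = -log(6.63e-08) = 7.18.

pK_{a2} = 7.18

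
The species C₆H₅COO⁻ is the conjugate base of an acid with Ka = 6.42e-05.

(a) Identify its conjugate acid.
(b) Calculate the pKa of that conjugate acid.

(a) The conjugate acid is formed by adding one H⁺ to C₆H₅COO⁻, giving C₆H₅COOH. (b) pKa = -log(Ka) = -log(6.42e-05) = 4.19.

Conjugate acid: C₆H₅COOH; pK_a = 4.19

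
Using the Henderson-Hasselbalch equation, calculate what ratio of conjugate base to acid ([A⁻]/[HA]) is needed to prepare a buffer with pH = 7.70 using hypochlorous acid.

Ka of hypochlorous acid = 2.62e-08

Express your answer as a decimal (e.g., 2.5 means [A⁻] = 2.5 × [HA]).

pKa = -log(2.62e-08) = 7.5817. pH = pKa + log([A⁻]/[HA]), so log([A⁻]/[HA]) = pH − pKa = 7.70 − 7.5817 = 0.1183. [A⁻]/[HA] = 10^(0.1183) = 1.31

[A⁻]/[HA] = 1.31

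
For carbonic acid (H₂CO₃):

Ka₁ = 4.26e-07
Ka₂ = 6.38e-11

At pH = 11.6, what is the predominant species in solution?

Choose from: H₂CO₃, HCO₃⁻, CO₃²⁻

pKa₁ = 6.37, pKa₂ = 10.20. For a polyprotic acid the predominant species crosses at each pKa: below pKa_n the protonated form dominates, above it the deprotonated form does. At pH = 11.6, the predominant species is CO₃²⁻.

CO₃²⁻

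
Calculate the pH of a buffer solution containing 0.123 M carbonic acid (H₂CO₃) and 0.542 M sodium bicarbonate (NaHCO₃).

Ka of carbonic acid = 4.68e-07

pKa = -log(4.68e-07) = 6.33. pH = pKa + log([A⁻]/[HA]) = 6.33 + log(0.542/0.123)

pH = 6.97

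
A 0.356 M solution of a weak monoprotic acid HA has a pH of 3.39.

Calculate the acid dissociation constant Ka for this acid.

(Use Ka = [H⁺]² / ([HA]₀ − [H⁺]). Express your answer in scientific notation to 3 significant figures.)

[H⁺] = 10^(−pH) = 10^(−3.39) = 4.074e-04 M. For HA ⇌ H⁺ + A⁻, Ka = [H⁺][A⁻]/[HA] = [H⁺]² / ([HA]₀ − [H⁺]) = (4.074e-04)² / (0.356 − 4.074e-04) = 4.67e-07.

K_a = 4.67e-07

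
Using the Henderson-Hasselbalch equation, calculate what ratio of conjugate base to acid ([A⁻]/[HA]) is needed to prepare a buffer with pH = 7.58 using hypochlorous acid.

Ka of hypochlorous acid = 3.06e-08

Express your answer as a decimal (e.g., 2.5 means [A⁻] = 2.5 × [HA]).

pKa = -log(3.06e-08) = 7.5143. pH = pKa + log([A⁻]/[HA]), so log([A⁻]/[HA]) = pH − pKa = 7.58 − 7.5143 = 0.0657. [A⁻]/[HA] = 10^(0.0657) = 1.16

[A⁻]/[HA] = 1.16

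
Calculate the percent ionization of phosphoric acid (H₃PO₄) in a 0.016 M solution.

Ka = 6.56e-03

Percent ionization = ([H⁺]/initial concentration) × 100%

Using Ka equilibrium: x² + Ka×x - Ka×C = 0. Solving: [H⁺] = 7.4772e-03. Percent = (7.4772e-03/0.016) × 100

Percent ionization = 46.7%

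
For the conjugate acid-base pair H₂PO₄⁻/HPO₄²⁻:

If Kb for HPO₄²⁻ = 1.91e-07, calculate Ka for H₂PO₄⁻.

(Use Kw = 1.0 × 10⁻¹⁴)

For a conjugate pair Ka × Kb = Kw, so Ka = Kw/Kb = 1.0 × 10⁻¹⁴ / 1.91e-07 = 5.24e-08.

K_a = 5.24e-08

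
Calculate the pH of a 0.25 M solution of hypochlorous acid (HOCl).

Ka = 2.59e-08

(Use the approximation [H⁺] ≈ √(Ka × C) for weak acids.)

[H⁺] = √(Ka × C) = √(2.59e-08 × 0.25) = 8.0467e-05. pH = -log(8.0467e-05)

pH = 4.09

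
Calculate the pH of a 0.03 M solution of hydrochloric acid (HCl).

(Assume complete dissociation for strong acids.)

[H⁺] = 0.03 M for strong acid. pH = -log[H⁺] = -log(0.03)

pH = 1.52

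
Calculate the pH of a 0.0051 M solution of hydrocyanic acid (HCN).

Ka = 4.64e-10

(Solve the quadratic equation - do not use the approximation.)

x² + Ka×x - Ka×C = 0. Using quadratic formula: [H⁺] = 1.5381e-06

pH = 5.81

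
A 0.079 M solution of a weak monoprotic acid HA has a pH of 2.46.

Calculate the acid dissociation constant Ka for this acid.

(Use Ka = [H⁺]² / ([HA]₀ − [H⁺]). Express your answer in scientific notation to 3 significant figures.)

[H⁺] = 10^(−pH) = 10^(−2.46) = 3.467e-03 M. For HA ⇌ H⁺ + A⁻, Ka = [H⁺][A⁻]/[HA] = [H⁺]² / ([HA]₀ − [H⁺]) = (3.467e-03)² / (0.079 − 3.467e-03) = 1.59e-04.

K_a = 1.59e-04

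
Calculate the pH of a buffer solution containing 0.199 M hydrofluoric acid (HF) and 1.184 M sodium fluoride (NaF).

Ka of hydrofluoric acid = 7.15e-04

pKa = -log(7.15e-04) = 3.15. pH = pKa + log([A⁻]/[HA]) = 3.15 + log(1.184/0.199)

pH = 3.92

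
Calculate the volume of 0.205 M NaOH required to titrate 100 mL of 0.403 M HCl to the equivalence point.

At equivalence: moles acid = moles base. moles HCl = 0.403 × 100/1000 = 0.0403 mol. V_base = moles / 0.205 × 1000 = 196.6 mL.

V_{base} = 196.6 mL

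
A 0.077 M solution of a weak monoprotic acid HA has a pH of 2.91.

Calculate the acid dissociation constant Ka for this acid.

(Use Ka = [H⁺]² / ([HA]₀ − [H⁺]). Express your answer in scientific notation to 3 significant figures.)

[H⁺] = 10^(−pH) = 10^(−2.91) = 1.230e-03 M. For HA ⇌ H⁺ + A⁻, Ka = [H⁺][A⁻]/[HA] = [H⁺]² / ([HA]₀ − [H⁺]) = (1.230e-03)² / (0.077 − 1.230e-03) = 2.00e-05.

K_a = 2.00e-05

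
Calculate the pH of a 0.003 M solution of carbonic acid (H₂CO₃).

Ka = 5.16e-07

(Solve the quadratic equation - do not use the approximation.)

x² + Ka×x - Ka×C = 0. Using quadratic formula: [H⁺] = 3.9087e-05

pH = 4.41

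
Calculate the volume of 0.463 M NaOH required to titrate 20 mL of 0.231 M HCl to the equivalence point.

At equivalence: moles acid = moles base. moles HCl = 0.231 × 20/1000 = 0.00462 mol. V_base = moles / 0.463 × 1000 = 10.0 mL.

V_{base} = 10.0 mL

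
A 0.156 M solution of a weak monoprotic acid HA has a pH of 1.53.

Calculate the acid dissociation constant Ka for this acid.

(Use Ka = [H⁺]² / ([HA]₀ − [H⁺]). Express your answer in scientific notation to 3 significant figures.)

[H⁺] = 10^(−pH) = 10^(−1.53) = 2.951e-02 M. For HA ⇌ H⁺ + A⁻, Ka = [H⁺][A⁻]/[HA] = [H⁺]² / ([HA]₀ − [H⁺]) = (2.951e-02)² / (0.156 − 2.951e-02) = 6.89e-03.

K_a = 6.89e-03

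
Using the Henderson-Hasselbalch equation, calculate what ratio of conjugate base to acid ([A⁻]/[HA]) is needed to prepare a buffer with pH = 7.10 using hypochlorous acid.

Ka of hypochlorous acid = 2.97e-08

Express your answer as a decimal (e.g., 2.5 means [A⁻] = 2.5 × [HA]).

pKa = -log(2.97e-08) = 7.5272. pH = pKa + log([A⁻]/[HA]), so log([A⁻]/[HA]) = pH − pKa = 7.10 − 7.5272 = -0.4272. [A⁻]/[HA] = 10^(-0.4272) = 0.374

[A⁻]/[HA] = 0.374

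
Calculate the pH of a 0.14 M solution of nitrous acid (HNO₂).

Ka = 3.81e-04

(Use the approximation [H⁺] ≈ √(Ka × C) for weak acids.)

[H⁺] = √(Ka × C) = √(3.81e-04 × 0.14) = 7.3034e-03. pH = -log(7.3034e-03)

pH = 2.14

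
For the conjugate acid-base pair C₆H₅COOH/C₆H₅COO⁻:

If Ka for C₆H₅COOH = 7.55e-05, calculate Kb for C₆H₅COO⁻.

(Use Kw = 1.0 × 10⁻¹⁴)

For a conjugate pair Ka × Kb = Kw, so Kb = Kw/Ka = 1.0 × 10⁻¹⁴ / 7.55e-05 = 1.32e-10.

K_b = 1.32e-10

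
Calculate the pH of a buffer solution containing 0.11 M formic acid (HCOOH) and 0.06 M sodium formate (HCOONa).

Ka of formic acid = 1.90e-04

pKa = -log(1.90e-04) = 3.72. pH = pKa + log([A⁻]/[HA]) = 3.72 + log(0.06/0.11)

pH = 3.46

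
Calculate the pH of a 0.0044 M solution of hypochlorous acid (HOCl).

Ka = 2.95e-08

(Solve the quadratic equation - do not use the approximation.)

x² + Ka×x - Ka×C = 0. Using quadratic formula: [H⁺] = 1.1378e-05

pH = 4.94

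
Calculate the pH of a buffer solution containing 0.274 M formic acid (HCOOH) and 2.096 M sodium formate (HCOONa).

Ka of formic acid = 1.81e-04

pKa = -log(1.81e-04) = 3.74. pH = pKa + log([A⁻]/[HA]) = 3.74 + log(2.096/0.274)

pH = 4.63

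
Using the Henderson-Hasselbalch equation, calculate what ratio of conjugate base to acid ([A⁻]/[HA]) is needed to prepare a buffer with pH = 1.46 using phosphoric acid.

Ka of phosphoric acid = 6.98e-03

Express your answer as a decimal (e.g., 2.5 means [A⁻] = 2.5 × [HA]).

pKa = -log(6.98e-03) = 2.1561. pH = pKa + log([A⁻]/[HA]), so log([A⁻]/[HA]) = pH − pKa = 1.46 − 2.1561 = -0.6961. [A⁻]/[HA] = 10^(-0.6961) = 0.201

[A⁻]/[HA] = 0.201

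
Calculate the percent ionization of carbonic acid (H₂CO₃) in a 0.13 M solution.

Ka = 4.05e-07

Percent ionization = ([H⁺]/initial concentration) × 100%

Using Ka equilibrium: x² + Ka×x - Ka×C = 0. Solving: [H⁺] = 2.2925e-04. Percent = (2.2925e-04/0.13) × 100

Percent ionization = 0.176%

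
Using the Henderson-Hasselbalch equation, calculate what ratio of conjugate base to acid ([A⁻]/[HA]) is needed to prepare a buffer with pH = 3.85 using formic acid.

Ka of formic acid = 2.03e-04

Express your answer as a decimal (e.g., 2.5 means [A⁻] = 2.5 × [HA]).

pKa = -log(2.03e-04) = 3.6925. pH = pKa + log([A⁻]/[HA]), so log([A⁻]/[HA]) = pH − pKa = 3.85 − 3.6925 = 0.1575. [A⁻]/[HA] = 10^(0.1575) = 1.44

[A⁻]/[HA] = 1.44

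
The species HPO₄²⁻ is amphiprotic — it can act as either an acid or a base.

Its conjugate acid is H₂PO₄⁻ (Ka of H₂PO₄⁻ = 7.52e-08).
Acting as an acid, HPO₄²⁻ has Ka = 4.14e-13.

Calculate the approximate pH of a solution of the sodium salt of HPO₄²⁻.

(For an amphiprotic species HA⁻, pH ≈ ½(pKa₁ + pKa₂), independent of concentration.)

pKa₁ = -log(7.52e-08) = 7.12; pKa₂ = -log(4.14e-13) = 12.38. For an amphiprotic species, pH ≈ ½(pKa₁ + pKa₂) = ½(7.12 + 12.38) = 9.75.

pH = 9.75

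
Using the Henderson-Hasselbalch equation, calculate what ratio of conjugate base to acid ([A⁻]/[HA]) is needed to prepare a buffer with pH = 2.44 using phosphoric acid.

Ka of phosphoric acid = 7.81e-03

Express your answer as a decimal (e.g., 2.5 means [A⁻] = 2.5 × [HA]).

pKa = -log(7.81e-03) = 2.1073. pH = pKa + log([A⁻]/[HA]), so log([A⁻]/[HA]) = pH − pKa = 2.44 − 2.1073 = 0.3327. [A⁻]/[HA] = 10^(0.3327) = 2.15

[A⁻]/[HA] = 2.15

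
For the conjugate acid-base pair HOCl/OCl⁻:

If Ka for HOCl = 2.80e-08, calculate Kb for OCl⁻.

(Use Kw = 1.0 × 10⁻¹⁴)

For a conjugate pair Ka × Kb = Kw, so Kb = Kw/Ka = 1.0 × 10⁻¹⁴ / 2.80e-08 = 3.57e-07.

K_b = 3.57e-07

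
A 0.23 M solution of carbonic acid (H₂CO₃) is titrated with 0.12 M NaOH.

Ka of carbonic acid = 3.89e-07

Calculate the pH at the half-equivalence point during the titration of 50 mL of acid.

At half-equivalence [HA] = [A⁻], so Henderson-Hasselbalch gives pH = pKa = -log(3.89e-07) = 6.41.

pH = pKa = 6.41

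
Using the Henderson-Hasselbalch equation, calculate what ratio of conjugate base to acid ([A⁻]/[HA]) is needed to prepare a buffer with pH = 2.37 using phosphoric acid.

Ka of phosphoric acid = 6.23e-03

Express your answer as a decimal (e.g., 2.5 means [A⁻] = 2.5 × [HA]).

pKa = -log(6.23e-03) = 2.2055. pH = pKa + log([A⁻]/[HA]), so log([A⁻]/[HA]) = pH − pKa = 2.37 − 2.2055 = 0.1645. [A⁻]/[HA] = 10^(0.1645) = 1.46

[A⁻]/[HA] = 1.46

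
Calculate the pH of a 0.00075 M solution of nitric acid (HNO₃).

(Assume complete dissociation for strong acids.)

[H⁺] = 0.00075 M for strong acid. pH = -log[H⁺] = -log(0.00075)

pH = 3.12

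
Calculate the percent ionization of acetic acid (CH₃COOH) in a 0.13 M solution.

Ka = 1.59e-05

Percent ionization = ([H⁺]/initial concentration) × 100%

Using Ka equilibrium: x² + Ka×x - Ka×C = 0. Solving: [H⁺] = 1.4298e-03. Percent = (1.4298e-03/0.13) × 100

Percent ionization = 1.1%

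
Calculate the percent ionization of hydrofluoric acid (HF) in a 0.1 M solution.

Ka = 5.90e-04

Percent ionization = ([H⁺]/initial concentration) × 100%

Using Ka equilibrium: x² + Ka×x - Ka×C = 0. Solving: [H⁺] = 7.3918e-03. Percent = (7.3918e-03/0.1) × 100

Percent ionization = 7.39%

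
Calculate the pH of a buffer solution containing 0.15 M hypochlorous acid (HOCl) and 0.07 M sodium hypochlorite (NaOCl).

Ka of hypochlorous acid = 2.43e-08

pKa = -log(2.43e-08) = 7.61. pH = pKa + log([A⁻]/[HA]) = 7.61 + log(0.07/0.15)

pH = 7.28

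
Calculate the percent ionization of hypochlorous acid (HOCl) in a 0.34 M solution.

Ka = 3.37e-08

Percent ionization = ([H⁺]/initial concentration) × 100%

Using Ka equilibrium: x² + Ka×x - Ka×C = 0. Solving: [H⁺] = 1.0703e-04. Percent = (1.0703e-04/0.34) × 100

Percent ionization = 0.0315%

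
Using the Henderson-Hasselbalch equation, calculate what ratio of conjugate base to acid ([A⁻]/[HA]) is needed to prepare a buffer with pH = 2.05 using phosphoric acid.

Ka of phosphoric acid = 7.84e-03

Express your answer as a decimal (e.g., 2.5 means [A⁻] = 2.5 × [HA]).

pKa = -log(7.84e-03) = 2.1057. pH = pKa + log([A⁻]/[HA]), so log([A⁻]/[HA]) = pH − pKa = 2.05 − 2.1057 = -0.0557. [A⁻]/[HA] = 10^(-0.0557) = 0.880

[A⁻]/[HA] = 0.880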